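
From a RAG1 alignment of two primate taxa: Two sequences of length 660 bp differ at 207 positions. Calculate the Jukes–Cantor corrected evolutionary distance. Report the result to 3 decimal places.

0.406

p = 207/660 ≈ 0.313636.
d = −(3/4) ln(1 − 4p/3) = −0.75 ln(1 − 0.418181) = −0.75 ln(0.581819)
  = −0.75 × (-0.541596) = 0.406197 substitutions/site.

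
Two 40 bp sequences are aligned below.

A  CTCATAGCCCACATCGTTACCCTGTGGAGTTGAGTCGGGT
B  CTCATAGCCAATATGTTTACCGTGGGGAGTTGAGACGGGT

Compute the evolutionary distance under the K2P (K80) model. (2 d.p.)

Of 40 sites, 1 differences are transitions and 6 are transversions, so P = 1/40 = 0.025 and Q = 6/40 = 0.15.
Under the Kimura two-parameter model, d = −½ ln(1 − 2P − Q) − ¼ ln(1 − 2Q).
1 − 2P − Q = 0.8, giving −½ ln(0.8) = 0.111572.
1 − 2Q = 0.7, giving −¼ ln(0.7) = 0.089169.
d = 0.111572 + 0.089169 = 0.200741.

0.20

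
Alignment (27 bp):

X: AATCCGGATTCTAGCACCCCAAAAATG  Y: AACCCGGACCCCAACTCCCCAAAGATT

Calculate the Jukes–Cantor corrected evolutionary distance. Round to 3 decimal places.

The sequences differ at 8 of 27 sites (3, 9, 10, 12, 14, 16, 24, 27), so p = 8/27 ≈ 0.296296.
d = −(3/4) ln(1 − 4p/3) = −0.75 ln(1 − 0.395061) = −0.75 ln(0.604939)
  = −0.75 × (-0.502628) = 0.376971 substitutions/site.

0.377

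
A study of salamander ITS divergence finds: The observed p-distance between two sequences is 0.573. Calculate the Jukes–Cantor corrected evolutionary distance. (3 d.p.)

1.083

d = −(3/4) ln(1 − 4p/3) = −0.75 ln(1 − 0.764) = −0.75 ln(0.236)
  = −0.75 × (-1.443923) = 1.082942 substitutions/site.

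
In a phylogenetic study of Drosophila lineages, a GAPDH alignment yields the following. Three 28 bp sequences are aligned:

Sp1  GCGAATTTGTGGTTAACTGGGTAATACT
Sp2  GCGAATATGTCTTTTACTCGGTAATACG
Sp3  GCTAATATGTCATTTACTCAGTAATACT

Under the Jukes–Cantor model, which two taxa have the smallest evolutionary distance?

Sp1–Sp2: 6/28 differ, p = 0.214, d = 0.252.
Sp1–Sp3: 7/28 differ, p = 0.250, d = 0.304.
Sp2–Sp3: 4/28 differ, p = 0.143, d = 0.158.
The smallest distance is between Sp2 and Sp3.

Sp2 and Sp3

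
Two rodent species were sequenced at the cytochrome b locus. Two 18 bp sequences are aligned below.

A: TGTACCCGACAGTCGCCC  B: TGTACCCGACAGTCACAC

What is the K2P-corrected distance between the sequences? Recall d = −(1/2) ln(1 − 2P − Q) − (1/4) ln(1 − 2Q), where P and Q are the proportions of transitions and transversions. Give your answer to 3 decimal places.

Of 18 sites, 1 differences are transitions and 1 are transversions, so P = 1/18 ≈ 0.055556 and Q = 1/18 ≈ 0.055556.
Under the Kimura two-parameter model, d = −½ ln(1 − 2P − Q) − ¼ ln(1 − 2Q).
1 − 2P − Q = 0.833332, giving −½ ln(0.833332) = 0.091162.
1 − 2Q = 0.888888, giving −¼ ln(0.888888) = 0.029446.
d = 0.091162 + 0.029446 = 0.120608.

0.121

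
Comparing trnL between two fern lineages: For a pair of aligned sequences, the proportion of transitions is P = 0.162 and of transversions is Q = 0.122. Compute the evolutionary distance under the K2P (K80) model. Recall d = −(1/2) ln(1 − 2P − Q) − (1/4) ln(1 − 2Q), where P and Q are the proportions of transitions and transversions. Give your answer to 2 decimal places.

Under the Kimura two-parameter model, d = −½ ln(1 − 2P − Q) − ¼ ln(1 − 2Q).
1 − 2P − Q = 0.554, giving −½ ln(0.554) = 0.295295.
1 − 2Q = 0.756, giving −¼ ln(0.756) = 0.069928.
d = 0.295295 + 0.069928 = 0.365223.

0.37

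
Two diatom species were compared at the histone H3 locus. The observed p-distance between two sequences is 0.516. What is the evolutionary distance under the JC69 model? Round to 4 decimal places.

d = −(3/4) ln(1 − 4p/3) = −0.75 ln(1 − 0.688) = −0.75 ln(0.312)
  = −0.75 × (-1.164752) = 0.873564 substitutions/site.

0.8736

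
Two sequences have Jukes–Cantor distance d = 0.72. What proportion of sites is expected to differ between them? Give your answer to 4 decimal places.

p = (3/4)(1 − e^(−4d/3)) = 0.75 × (1 − e^(-0.96)) = 0.75 × (1 − 0.382893) = 0.462830.

0.4628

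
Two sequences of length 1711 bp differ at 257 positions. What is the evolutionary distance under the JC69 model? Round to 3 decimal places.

p = 257/1711 ≈ 0.150205.
d = −(3/4) ln(1 − 4p/3) = −0.75 ln(1 − 0.200273) = −0.75 ln(0.799727)
  = −0.75 × (-0.223485) = 0.167614 substitutions/site.

0.168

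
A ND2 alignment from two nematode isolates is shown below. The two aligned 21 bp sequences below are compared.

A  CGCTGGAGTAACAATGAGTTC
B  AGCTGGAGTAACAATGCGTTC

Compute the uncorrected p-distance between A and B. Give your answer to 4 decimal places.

The sequences differ at 2 of 21 positions (sites 1, 17).
p = 2/21 = 0.095238… ≈ 0.0952 (to 4 d.p.).

0.0952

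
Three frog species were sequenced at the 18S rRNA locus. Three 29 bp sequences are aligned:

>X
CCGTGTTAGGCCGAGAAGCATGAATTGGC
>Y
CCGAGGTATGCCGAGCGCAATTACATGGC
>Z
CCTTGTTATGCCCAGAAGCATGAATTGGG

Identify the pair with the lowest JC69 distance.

X–Y: 10/29 differ, p = 0.345, d = 0.462.
X–Z: 4/29 differ, p = 0.138, d = 0.152.
Y–Z: 12/29 differ, p = 0.414, d = 0.602.
The smallest distance is between X and Z.

X and Z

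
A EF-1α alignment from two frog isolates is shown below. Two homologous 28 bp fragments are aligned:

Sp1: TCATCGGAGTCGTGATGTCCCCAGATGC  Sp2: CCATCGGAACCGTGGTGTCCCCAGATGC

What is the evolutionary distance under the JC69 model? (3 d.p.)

0.158

The sequences differ at 4 of 28 sites (1, 9, 10, 15), so p = 4/28 ≈ 0.142857.
d = −(3/4) ln(1 − 4p/3) = −0.75 ln(1 − 0.190476) = −0.75 ln(0.809524)
  = −0.75 × (-0.211309) = 0.158482 substitutions/site.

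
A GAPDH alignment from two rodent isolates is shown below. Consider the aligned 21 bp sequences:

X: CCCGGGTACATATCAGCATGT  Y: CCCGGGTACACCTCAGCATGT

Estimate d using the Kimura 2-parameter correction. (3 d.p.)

0.102

Of 21 sites, 1 differences are transitions and 1 are transversions, so P = 1/21 ≈ 0.047619 and Q = 1/21 ≈ 0.047619.
Under the Kimura two-parameter model, d = −½ ln(1 − 2P − Q) − ¼ ln(1 − 2Q).
1 − 2P − Q = 0.857143, giving −½ ln(0.857143) = 0.077075.
1 − 2Q = 0.904762, giving −¼ ln(0.904762) = 0.025021.
d = 0.077075 + 0.025021 = 0.102096.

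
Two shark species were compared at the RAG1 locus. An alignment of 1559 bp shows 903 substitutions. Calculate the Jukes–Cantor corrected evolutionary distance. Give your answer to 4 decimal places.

p = 903/1559 ≈ 0.579217.
d = −(3/4) ln(1 − 4p/3) = −0.75 ln(1 − 0.772289) = −0.75 ln(0.227711)
  = −0.75 × (-1.479678) = 1.109759 substitutions/site.

1.1098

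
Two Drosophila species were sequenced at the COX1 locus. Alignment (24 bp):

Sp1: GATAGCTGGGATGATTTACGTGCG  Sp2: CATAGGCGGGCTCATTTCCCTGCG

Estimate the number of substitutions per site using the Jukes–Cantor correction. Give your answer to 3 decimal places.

The sequences differ at 7 of 24 sites (1, 6, 7, 11, 13, 18, 20), so p = 7/24 ≈ 0.291667.
d = −(3/4) ln(1 − 4p/3) = −0.75 ln(1 − 0.388889) = −0.75 ln(0.611111)
  = −0.75 × (-0.492477) = 0.369358 substitutions/site.

0.369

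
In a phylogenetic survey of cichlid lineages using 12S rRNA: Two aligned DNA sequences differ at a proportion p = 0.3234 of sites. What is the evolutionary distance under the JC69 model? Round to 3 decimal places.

d = −(3/4) ln(1 − 4p/3) = −0.75 ln(1 − 0.4312) = −0.75 ln(0.5688)
  = −0.75 × (-0.564226) = 0.423170 substitutions/site.

0.423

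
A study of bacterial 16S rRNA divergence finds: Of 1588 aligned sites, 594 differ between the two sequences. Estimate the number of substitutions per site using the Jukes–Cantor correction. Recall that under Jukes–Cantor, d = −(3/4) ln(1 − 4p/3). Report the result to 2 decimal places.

p = 594/1588 ≈ 0.374055.
d = −(3/4) ln(1 − 4p/3) = −0.75 ln(1 − 0.49874) = −0.75 ln(0.50126)
  = −0.75 × (-0.690630) = 0.517973 substitutions/site.

0.52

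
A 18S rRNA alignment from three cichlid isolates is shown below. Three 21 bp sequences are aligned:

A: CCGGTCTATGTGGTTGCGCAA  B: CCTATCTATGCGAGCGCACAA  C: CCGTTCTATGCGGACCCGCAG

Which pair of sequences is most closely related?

A–B: 7/21 differ, p = 0.333, d = 0.441.
A–C: 6/21 differ, p = 0.286, d = 0.360.
B–C: 7/21 differ, p = 0.333, d = 0.441.
The smallest distance is between A and C.

A and C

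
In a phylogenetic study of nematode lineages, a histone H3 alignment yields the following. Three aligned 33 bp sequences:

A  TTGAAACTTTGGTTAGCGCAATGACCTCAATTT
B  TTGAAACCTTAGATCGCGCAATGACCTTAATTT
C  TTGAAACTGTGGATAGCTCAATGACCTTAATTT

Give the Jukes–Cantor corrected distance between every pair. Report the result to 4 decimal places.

d(A,B) = 0.1693, d(A,C) = 0.1322, d(B,C) = 0.1693

A–B: 5/33 sites differ → p ≈ 0.151515, d = −0.75 ln(1 − 0.20202) = 0.169254 ≈ 0.1693.
A–C: 4/33 sites differ → p ≈ 0.121212, d = −0.75 ln(1 − 0.161616) = 0.132209 ≈ 0.1322.
B–C: 5/33 sites differ → p ≈ 0.151515, d = −0.75 ln(1 − 0.20202) = 0.169254 ≈ 0.1693.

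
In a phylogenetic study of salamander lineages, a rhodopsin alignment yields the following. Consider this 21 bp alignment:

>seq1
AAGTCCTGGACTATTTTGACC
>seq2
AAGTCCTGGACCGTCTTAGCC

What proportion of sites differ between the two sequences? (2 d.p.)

The sequences differ at 5 of 21 positions (sites 12, 13, 15, 18, 19).
p = 5/21 = 0.238095… ≈ 0.24 (to 2 d.p.).

0.24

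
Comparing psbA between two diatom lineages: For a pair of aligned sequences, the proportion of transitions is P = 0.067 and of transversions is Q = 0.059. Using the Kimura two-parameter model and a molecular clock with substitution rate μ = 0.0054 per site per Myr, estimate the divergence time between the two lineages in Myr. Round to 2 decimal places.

12.83

Under the Kimura two-parameter model, d = −½ ln(1 − 2P − Q) − ¼ ln(1 − 2Q).
1 − 2P − Q = 0.807, giving −½ ln(0.807) = 0.107216.
1 − 2Q = 0.882, giving −¼ ln(0.882) = 0.031391.
d = 0.107216 + 0.031391 = 0.138607.
Under a molecular clock d = 2μt, so t = d/(2μ) = 0.138607 / (2 × 0.0054) = 12.83 Myr.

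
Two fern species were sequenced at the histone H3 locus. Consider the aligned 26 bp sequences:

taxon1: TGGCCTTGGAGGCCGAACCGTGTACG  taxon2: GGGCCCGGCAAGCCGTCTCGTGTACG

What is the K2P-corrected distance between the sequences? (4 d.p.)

Of 26 sites, 3 differences are transitions and 5 are transversions, so P = 3/26 ≈ 0.115385 and Q = 5/26 ≈ 0.192308.
Under the Kimura two-parameter model, d = −½ ln(1 − 2P − Q) − ¼ ln(1 − 2Q).
1 − 2P − Q = 0.576922, giving −½ ln(0.576922) = 0.275024.
1 − 2Q = 0.615384, giving −¼ ln(0.615384) = 0.121377.
d = 0.275024 + 0.121377 = 0.396401.

0.3964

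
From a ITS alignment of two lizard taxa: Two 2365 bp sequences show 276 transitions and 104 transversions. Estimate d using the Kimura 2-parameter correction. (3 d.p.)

0.185

P = 276/2365 ≈ 0.116702 and Q = 104/2365 ≈ 0.043975.
Under the Kimura two-parameter model, d = −½ ln(1 − 2P − Q) − ¼ ln(1 − 2Q).
1 − 2P − Q = 0.722621, giving −½ ln(0.722621) = 0.162435.
1 − 2Q = 0.91205, giving −¼ ln(0.91205) = 0.023015.
d = 0.162435 + 0.023015 = 0.185450.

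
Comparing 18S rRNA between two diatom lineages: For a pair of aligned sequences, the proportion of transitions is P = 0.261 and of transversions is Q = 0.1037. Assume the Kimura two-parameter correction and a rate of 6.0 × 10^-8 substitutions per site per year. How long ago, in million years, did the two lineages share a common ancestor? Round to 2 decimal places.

4.58

Under the Kimura two-parameter model, d = −½ ln(1 − 2P − Q) − ¼ ln(1 − 2Q).
1 − 2P − Q = 0.3743, giving −½ ln(0.3743) = 0.491349.
1 − 2Q = 0.7926, giving −¼ ln(0.7926) = 0.058109.
d = 0.491349 + 0.058109 = 0.549458.
Under a molecular clock d = 2μt, so t = d/(2μ) = 0.549458 / (2 × 6.0 × 10^-8) = 4.58 million years.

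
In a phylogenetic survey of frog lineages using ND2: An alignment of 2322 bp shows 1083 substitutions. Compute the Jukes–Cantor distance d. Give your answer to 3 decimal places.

0.729

p = 1083/2322 ≈ 0.466408.
d = −(3/4) ln(1 − 4p/3) = −0.75 ln(1 − 0.621877) = −0.75 ln(0.378123)
  = −0.75 × (-0.972536) = 0.729402 substitutions/site.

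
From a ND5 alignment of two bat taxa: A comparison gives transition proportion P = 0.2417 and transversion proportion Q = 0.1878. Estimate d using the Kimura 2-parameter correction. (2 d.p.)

Under the Kimura two-parameter model, d = −½ ln(1 − 2P − Q) − ¼ ln(1 − 2Q).
1 − 2P − Q = 0.3288, giving −½ ln(0.3288) = 0.556153.
1 − 2Q = 0.6244, giving −¼ ln(0.6244) = 0.117741.
d = 0.556153 + 0.117741 = 0.673894.

0.67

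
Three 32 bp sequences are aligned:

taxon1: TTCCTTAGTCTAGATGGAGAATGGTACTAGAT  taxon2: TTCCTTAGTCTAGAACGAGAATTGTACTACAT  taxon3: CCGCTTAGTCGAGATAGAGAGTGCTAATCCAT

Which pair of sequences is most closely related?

taxon1–taxon2: 4/32 differ, p = 0.125, d = 0.137.
taxon1–taxon3: 10/32 differ, p = 0.313, d = 0.404.
taxon2–taxon3: 11/32 differ, p = 0.344, d = 0.460.
The smallest distance is between taxon1 and taxon2.

taxon1 and taxon2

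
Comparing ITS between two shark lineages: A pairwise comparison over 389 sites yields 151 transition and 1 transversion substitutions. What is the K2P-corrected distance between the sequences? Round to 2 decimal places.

P = 151/389 ≈ 0.388175 and Q = 1/389 ≈ 0.002571.
Under the Kimura two-parameter model, d = −½ ln(1 − 2P − Q) − ¼ ln(1 − 2Q).
1 − 2P − Q = 0.221079, giving −½ ln(0.221079) = 0.754618.
1 − 2Q = 0.994858, giving −¼ ln(0.994858) = 0.001289.
d = 0.754618 + 0.001289 = 0.755907.

0.76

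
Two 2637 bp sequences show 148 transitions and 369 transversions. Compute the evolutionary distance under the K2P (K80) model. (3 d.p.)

P = 148/2637 ≈ 0.056124 and Q = 369/2637 ≈ 0.139932.
Under the Kimura two-parameter model, d = −½ ln(1 − 2P − Q) − ¼ ln(1 − 2Q).
1 − 2P − Q = 0.74782, giving −½ ln(0.74782) = 0.145296.
1 − 2Q = 0.720136, giving −¼ ln(0.720136) = 0.082079.
d = 0.145296 + 0.082079 = 0.227375.

0.227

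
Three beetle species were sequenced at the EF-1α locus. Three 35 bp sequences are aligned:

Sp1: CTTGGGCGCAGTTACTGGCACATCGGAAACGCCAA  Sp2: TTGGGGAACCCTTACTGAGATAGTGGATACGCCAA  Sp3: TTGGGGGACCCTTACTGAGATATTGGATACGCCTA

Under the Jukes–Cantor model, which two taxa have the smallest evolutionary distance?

Sp1–Sp2: 12/35 differ, p = 0.343, d = 0.458.
Sp1–Sp3: 12/35 differ, p = 0.343, d = 0.458.
Sp2–Sp3: 3/35 differ, p = 0.086, d = 0.091.
The smallest distance is between Sp2 and Sp3.

Sp2 and Sp3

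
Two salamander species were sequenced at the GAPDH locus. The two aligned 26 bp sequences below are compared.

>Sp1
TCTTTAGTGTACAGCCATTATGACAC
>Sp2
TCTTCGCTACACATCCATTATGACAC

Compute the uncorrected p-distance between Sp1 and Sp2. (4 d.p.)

The sequences differ at 6 of 26 positions (sites 5, 6, 7, 9, 10, 14).
p = 6/26 = 0.230769… ≈ 0.2308 (to 4 d.p.).

0.2308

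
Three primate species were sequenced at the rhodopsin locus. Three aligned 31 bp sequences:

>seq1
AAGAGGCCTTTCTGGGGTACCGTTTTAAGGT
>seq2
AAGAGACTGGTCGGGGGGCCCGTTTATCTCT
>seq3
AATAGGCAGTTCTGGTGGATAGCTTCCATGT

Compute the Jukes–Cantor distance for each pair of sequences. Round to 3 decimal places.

seq1–seq2: 12/31 sites differ → p ≈ 0.387097, d = −0.75 ln(1 − 0.516129) = 0.544453 ≈ 0.544.
seq1–seq3: 11/31 sites differ → p ≈ 0.354839, d = −0.75 ln(1 − 0.473119) = 0.480585 ≈ 0.481.
seq2–seq3: 14/31 sites differ → p ≈ 0.451613, d = −0.75 ln(1 − 0.602151) = 0.691262 ≈ 0.691.

d(seq1,seq2) = 0.544, d(seq1,seq3) = 0.481, d(seq2,seq3) = 0.691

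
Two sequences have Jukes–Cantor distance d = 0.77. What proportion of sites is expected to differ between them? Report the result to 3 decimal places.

p = (3/4)(1 − e^(−4d/3)) = 0.75 × (1 − e^(-1.026667)) = 0.75 × (1 − 0.358199) = 0.481351.

0.481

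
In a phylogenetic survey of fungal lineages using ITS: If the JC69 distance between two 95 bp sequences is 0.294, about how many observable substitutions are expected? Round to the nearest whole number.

23

Invert JC69: p = (3/4)(1 − e^(−4d/3)) = 0.75 × (1 − e^(-0.392)) = 0.75 × (1 − 0.675704) = 0.243222.
Expected differing sites = pL ≈ 0.243222 × 95 = 23.10609 ≈ 23.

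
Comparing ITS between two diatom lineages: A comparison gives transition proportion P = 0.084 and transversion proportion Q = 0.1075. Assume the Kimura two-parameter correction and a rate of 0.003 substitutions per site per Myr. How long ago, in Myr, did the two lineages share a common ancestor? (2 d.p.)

36.94

Under the Kimura two-parameter model, d = −½ ln(1 − 2P − Q) − ¼ ln(1 − 2Q).
1 − 2P − Q = 0.7245, giving −½ ln(0.7245) = 0.161137.
1 − 2Q = 0.785, giving −¼ ln(0.785) = 0.060518.
d = 0.161137 + 0.060518 = 0.221655.
Under a molecular clock d = 2μt, so t = d/(2μ) = 0.221655 / (2 × 0.003) = 36.94 Myr.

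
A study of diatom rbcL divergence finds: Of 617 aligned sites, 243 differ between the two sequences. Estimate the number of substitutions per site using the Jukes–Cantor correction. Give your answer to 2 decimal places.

p = 243/617 ≈ 0.393841.
d = −(3/4) ln(1 − 4p/3) = −0.75 ln(1 − 0.525121) = −0.75 ln(0.474879)
  = −0.75 × (-0.744695) = 0.558521 substitutions/site.

0.56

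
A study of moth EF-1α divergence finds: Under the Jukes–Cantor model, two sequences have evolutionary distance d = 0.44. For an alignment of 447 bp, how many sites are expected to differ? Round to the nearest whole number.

Invert JC69: p = (3/4)(1 − e^(−4d/3)) = 0.75 × (1 − e^(-0.586667)) = 0.75 × (1 − 0.556178) = 0.332867.
Expected differing sites = pL ≈ 0.332867 × 447 = 148.791549 ≈ 149.

149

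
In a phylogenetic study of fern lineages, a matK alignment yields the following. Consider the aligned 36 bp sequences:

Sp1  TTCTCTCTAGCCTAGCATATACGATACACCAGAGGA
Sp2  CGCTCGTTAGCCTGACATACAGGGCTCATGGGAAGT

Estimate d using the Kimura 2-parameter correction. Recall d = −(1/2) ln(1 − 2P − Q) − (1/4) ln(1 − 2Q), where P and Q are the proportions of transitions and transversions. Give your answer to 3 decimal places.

0.742

Of 36 sites, 10 differences are transitions and 6 are transversions, so P = 10/36 ≈ 0.277778 and Q = 6/36 ≈ 0.166667.
Under the Kimura two-parameter model, d = −½ ln(1 − 2P − Q) − ¼ ln(1 − 2Q).
1 − 2P − Q = 0.277777, giving −½ ln(0.277777) = 0.640468.
1 − 2Q = 0.666666, giving −¼ ln(0.666666) = 0.101367.
d = 0.640468 + 0.101367 = 0.741835.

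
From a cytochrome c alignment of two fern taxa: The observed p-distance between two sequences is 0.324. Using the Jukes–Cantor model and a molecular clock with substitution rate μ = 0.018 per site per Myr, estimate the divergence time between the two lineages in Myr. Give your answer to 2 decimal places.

11.78

d = −(3/4) ln(1 − 4p/3) = −0.75 ln(1 − 0.432) = −0.75 ln(0.568)
  = −0.75 × (-0.565634) = 0.424226 substitutions/site.
Under a molecular clock d = 2μt, so t = d/(2μ) = 0.424226 / (2 × 0.018) = 11.78 Myr.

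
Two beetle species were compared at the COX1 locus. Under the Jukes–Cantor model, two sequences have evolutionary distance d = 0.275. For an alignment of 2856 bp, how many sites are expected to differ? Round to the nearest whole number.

658

Invert JC69: p = (3/4)(1 − e^(−4d/3)) = 0.75 × (1 − e^(-0.366667)) = 0.75 × (1 − 0.693040) = 0.230220.
Expected differing sites = pL ≈ 0.230220 × 2856 = 657.50832 ≈ 658.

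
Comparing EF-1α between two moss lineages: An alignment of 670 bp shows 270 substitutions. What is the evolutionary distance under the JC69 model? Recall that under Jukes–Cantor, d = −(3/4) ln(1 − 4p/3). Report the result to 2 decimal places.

0.58

p = 270/670 ≈ 0.402985.
d = −(3/4) ln(1 − 4p/3) = −0.75 ln(1 − 0.537313) = −0.75 ln(0.462687)
  = −0.75 × (-0.770704) = 0.578028 substitutions/site.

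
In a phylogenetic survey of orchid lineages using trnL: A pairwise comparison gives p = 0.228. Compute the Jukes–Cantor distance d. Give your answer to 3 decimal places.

d = −(3/4) ln(1 − 4p/3) = −0.75 ln(1 − 0.304) = −0.75 ln(0.696)
  = −0.75 × (-0.362406) = 0.271805 substitutions/site.

0.272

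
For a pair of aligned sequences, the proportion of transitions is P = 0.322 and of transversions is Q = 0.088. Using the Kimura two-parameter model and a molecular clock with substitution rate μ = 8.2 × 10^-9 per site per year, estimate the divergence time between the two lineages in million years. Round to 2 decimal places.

Under the Kimura two-parameter model, d = −½ ln(1 − 2P − Q) − ¼ ln(1 − 2Q).
1 − 2P − Q = 0.268, giving −½ ln(0.268) = 0.658384.
1 − 2Q = 0.824, giving −¼ ln(0.824) = 0.048396.
d = 0.658384 + 0.048396 = 0.706780.
Under a molecular clock d = 2μt, so t = d/(2μ) = 0.706780 / (2 × 8.2 × 10^-9) = 43.10 million years.

43.10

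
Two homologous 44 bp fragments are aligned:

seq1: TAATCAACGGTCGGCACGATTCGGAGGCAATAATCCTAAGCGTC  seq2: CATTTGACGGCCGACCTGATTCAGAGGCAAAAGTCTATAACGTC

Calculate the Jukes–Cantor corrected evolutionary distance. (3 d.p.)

0.455

The sequences differ at 15 of 44 sites, so p = 15/44 ≈ 0.340909.
d = −(3/4) ln(1 − 4p/3) = −0.75 ln(1 − 0.454545) = −0.75 ln(0.545455)
  = −0.75 × (-0.606135) = 0.454601 substitutions/site.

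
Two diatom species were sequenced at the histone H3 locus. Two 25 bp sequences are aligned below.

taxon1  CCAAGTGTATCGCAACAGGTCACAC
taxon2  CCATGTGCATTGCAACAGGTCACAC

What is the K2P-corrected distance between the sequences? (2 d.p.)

Of 25 sites, 2 differences are transitions and 1 are transversions, so P = 2/25 = 0.08 and Q = 1/25 = 0.04.
Under the Kimura two-parameter model, d = −½ ln(1 − 2P − Q) − ¼ ln(1 − 2Q).
1 − 2P − Q = 0.8, giving −½ ln(0.8) = 0.111572.
1 − 2Q = 0.92, giving −¼ ln(0.92) = 0.020845.
d = 0.111572 + 0.020845 = 0.132417.

0.13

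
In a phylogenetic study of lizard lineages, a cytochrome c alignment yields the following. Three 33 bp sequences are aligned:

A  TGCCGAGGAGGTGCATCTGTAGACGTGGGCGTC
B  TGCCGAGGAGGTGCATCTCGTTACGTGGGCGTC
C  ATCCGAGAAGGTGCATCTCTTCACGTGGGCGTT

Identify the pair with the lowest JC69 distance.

A and B

A–B: 4/33 differ, p = 0.121, d = 0.132.
A–C: 7/33 differ, p = 0.212, d = 0.249.
B–C: 6/33 differ, p = 0.182, d = 0.208.
The smallest distance is between A and B.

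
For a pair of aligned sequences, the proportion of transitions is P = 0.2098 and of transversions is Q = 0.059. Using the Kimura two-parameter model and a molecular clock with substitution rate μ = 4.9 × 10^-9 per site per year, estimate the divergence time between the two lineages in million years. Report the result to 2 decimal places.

36.43

Under the Kimura two-parameter model, d = −½ ln(1 − 2P − Q) − ¼ ln(1 − 2Q).
1 − 2P − Q = 0.5214, giving −½ ln(0.5214) = 0.325619.
1 − 2Q = 0.882, giving −¼ ln(0.882) = 0.031391.
d = 0.325619 + 0.031391 = 0.357010.
Under a molecular clock d = 2μt, so t = d/(2μ) = 0.357010 / (2 × 4.9 × 10^-9) = 36.43 million years.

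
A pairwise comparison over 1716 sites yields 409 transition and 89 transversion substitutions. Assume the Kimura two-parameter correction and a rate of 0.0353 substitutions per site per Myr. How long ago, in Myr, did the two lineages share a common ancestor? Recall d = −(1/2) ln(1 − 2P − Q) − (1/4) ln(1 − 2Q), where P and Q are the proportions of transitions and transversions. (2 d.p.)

5.71

P = 409/1716 ≈ 0.238345 and Q = 89/1716 ≈ 0.051865.
Under the Kimura two-parameter model, d = −½ ln(1 − 2P − Q) − ¼ ln(1 − 2Q).
1 − 2P − Q = 0.471445, giving −½ ln(0.471445) = 0.375976.
1 − 2Q = 0.89627, giving −¼ ln(0.89627) = 0.027378.
d = 0.375976 + 0.027378 = 0.403354.
Under a molecular clock d = 2μt, so t = d/(2μ) = 0.403354 / (2 × 0.0353) = 5.71 Myr.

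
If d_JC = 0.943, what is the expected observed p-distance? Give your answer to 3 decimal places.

p = (3/4)(1 − e^(−4d/3)) = 0.75 × (1 − e^(-1.257333)) = 0.75 × (1 − 0.284412) = 0.536691.

0.537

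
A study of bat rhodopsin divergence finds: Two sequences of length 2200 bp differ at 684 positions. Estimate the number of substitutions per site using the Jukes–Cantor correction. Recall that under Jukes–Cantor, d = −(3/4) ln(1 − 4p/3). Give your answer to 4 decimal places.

p = 684/2200 ≈ 0.310909.
d = −(3/4) ln(1 − 4p/3) = −0.75 ln(1 − 0.414545) = −0.75 ln(0.585455)
  = −0.75 × (-0.535366) = 0.401525 substitutions/site.

0.4015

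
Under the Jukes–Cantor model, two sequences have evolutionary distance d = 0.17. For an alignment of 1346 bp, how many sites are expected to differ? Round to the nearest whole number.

Invert JC69: p = (3/4)(1 − e^(−4d/3)) = 0.75 × (1 − e^(-0.226667)) = 0.75 × (1 − 0.797186) = 0.152111.
Expected differing sites = pL ≈ 0.152111 × 1346 = 204.741406 ≈ 205.

205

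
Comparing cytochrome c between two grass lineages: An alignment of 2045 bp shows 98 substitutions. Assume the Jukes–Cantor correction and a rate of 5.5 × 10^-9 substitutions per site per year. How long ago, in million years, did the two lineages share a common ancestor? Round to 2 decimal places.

4.50

p = 98/2045 ≈ 0.047922.
d = −(3/4) ln(1 − 4p/3) = −0.75 ln(1 − 0.063896) = −0.75 ln(0.936104)
  = −0.75 × (-0.066029) = 0.049522 substitutions/site.
Under a molecular clock d = 2μt, so t = d/(2μ) = 0.049522 / (2 × 5.5 × 10^-9) = 4.50 million years.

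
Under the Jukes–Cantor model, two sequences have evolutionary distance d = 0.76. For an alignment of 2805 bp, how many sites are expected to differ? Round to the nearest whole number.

Invert JC69: p = (3/4)(1 − e^(−4d/3)) = 0.75 × (1 − e^(-1.013333)) = 0.75 × (1 − 0.363007) = 0.477745.
Expected differing sites = pL ≈ 0.477745 × 2805 = 1340.074725 ≈ 1340.

1340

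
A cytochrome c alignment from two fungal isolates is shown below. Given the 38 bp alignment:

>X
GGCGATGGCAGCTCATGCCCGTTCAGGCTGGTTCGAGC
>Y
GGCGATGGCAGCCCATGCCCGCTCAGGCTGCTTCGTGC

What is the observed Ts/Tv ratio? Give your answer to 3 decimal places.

1.000

Transitions are A↔G and C↔T; transversions are all other mismatches.
Transitions: 2. Transversions: 2.
R = 2/2 = 1.000.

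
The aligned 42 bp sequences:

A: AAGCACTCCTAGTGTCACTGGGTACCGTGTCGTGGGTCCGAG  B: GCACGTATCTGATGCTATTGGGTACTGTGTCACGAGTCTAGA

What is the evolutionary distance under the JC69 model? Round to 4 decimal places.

0.7557

The sequences differ at 20 of 42 sites, so p = 20/42 ≈ 0.47619.
d = −(3/4) ln(1 − 4p/3) = −0.75 ln(1 − 0.63492) = −0.75 ln(0.36508)
  = −0.75 × (-1.007639) = 0.755729 substitutions/site.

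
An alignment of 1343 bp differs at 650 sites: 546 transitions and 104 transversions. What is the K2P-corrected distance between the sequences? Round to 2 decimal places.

1.15

P = 546/1343 ≈ 0.406552 and Q = 104/1343 ≈ 0.077439.
Under the Kimura two-parameter model, d = −½ ln(1 − 2P − Q) − ¼ ln(1 − 2Q).
1 − 2P − Q = 0.109457, giving −½ ln(0.109457) = 1.106112.
1 − 2Q = 0.845122, giving −¼ ln(0.845122) = 0.042069.
d = 1.106112 + 0.042069 = 1.148181.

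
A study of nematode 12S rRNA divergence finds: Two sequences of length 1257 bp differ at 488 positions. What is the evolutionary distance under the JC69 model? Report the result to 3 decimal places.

0.547

p = 488/1257 ≈ 0.388226.
d = −(3/4) ln(1 − 4p/3) = −0.75 ln(1 − 0.517635) = −0.75 ln(0.482365)
  = −0.75 × (-0.729054) = 0.546791 substitutions/site.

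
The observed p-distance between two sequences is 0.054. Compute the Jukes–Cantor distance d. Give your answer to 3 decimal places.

d = −(3/4) ln(1 − 4p/3) = −0.75 ln(1 − 0.072) = −0.75 ln(0.928)
  = −0.75 × (-0.074724) = 0.056043 substitutions/site.

0.056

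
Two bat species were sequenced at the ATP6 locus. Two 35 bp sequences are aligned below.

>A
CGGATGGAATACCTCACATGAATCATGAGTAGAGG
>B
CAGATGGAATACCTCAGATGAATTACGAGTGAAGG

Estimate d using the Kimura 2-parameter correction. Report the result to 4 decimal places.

0.2034

Of 35 sites, 5 differences are transitions and 1 are transversions, so P = 5/35 ≈ 0.142857 and Q = 1/35 ≈ 0.028571.
Under the Kimura two-parameter model, d = −½ ln(1 − 2P − Q) − ¼ ln(1 − 2Q).
1 − 2P − Q = 0.685715, giving −½ ln(0.685715) = 0.188647.
1 − 2Q = 0.942858, giving −¼ ln(0.942858) = 0.014710.
d = 0.188647 + 0.014710 = 0.203357.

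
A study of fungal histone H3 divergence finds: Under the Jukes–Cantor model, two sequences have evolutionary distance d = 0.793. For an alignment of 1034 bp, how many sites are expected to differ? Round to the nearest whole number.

Invert JC69: p = (3/4)(1 − e^(−4d/3)) = 0.75 × (1 − e^(-1.057333)) = 0.75 × (1 − 0.347381) = 0.489464.
Expected differing sites = pL ≈ 0.489464 × 1034 = 506.105776 ≈ 506.

506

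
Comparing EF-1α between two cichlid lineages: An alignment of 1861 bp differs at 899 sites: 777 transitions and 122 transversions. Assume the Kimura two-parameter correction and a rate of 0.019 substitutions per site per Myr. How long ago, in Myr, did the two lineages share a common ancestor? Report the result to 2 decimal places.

P = 777/1861 ≈ 0.417517 and Q = 122/1861 ≈ 0.065556.
Under the Kimura two-parameter model, d = −½ ln(1 − 2P − Q) − ¼ ln(1 − 2Q).
1 − 2P − Q = 0.09941, giving −½ ln(0.09941) = 1.154251.
1 − 2Q = 0.868888, giving −¼ ln(0.868888) = 0.035135.
d = 1.154251 + 0.035135 = 1.189386.
Under a molecular clock d = 2μt, so t = d/(2μ) = 1.189386 / (2 × 0.019) = 31.30 Myr.

31.30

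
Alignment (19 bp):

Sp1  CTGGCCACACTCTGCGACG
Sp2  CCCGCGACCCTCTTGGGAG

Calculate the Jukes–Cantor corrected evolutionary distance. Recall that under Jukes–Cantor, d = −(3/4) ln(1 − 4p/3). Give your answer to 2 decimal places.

0.62

The sequences differ at 8 of 19 sites (2, 3, 6, 9, 14, 15, 17, 18), so p = 8/19 ≈ 0.421053.
d = −(3/4) ln(1 − 4p/3) = −0.75 ln(1 − 0.561404) = −0.75 ln(0.438596)
  = −0.75 × (-0.824177) = 0.618133 substitutions/site.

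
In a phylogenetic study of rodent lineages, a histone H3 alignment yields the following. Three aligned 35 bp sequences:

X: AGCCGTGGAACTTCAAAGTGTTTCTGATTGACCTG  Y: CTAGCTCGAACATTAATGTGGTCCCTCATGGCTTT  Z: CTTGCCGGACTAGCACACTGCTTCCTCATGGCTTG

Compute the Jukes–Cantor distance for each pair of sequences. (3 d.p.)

X–Y: 18/35 sites differ → p ≈ 0.514286, d = −0.75 ln(1 − 0.685715) = 0.868091 ≈ 0.868.
X–Z: 19/35 sites differ → p ≈ 0.542857, d = −0.75 ln(1 − 0.723809) = 0.964997 ≈ 0.965.
Y–Z: 13/35 sites differ → p ≈ 0.371429, d = −0.75 ln(1 − 0.495239) = 0.512753 ≈ 0.513.

d(X,Y) = 0.868, d(X,Z) = 0.965, d(Y,Z) = 0.513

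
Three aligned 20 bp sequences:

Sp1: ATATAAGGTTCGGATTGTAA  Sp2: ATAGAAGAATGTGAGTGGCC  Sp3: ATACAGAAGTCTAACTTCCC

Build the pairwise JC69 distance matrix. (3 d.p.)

d(Sp1,Sp2) = 0.687, d(Sp1,Sp3) = 1.207, d(Sp2,Sp3) = 0.687

Sp1–Sp2: 9/20 sites differ → p = 0.45, d = −0.75 ln(1 − 0.6) = 0.687218 ≈ 0.687.
Sp1–Sp3: 12/20 sites differ → p = 0.6, d = −0.75 ln(1 − 0.8) = 1.207078 ≈ 1.207.
Sp2–Sp3: 9/20 sites differ → p = 0.45, d = −0.75 ln(1 − 0.6) = 0.687218 ≈ 0.687.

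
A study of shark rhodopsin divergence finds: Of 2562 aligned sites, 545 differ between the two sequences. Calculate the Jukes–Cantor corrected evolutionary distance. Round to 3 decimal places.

0.250

p = 545/2562 ≈ 0.212724.
d = −(3/4) ln(1 − 4p/3) = −0.75 ln(1 − 0.283632) = −0.75 ln(0.716368)
  = −0.75 × (-0.333561) = 0.250171 substitutions/site.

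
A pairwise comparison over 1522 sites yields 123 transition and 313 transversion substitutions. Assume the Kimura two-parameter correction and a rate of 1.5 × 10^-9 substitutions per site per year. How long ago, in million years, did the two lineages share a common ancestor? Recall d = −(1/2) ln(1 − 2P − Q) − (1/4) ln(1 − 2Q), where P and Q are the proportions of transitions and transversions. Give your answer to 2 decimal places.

P = 123/1522 ≈ 0.080815 and Q = 313/1522 ≈ 0.20565.
Under the Kimura two-parameter model, d = −½ ln(1 − 2P − Q) − ¼ ln(1 − 2Q).
1 − 2P − Q = 0.63272, giving −½ ln(0.63272) = 0.228864.
1 − 2Q = 0.5887, giving −¼ ln(0.5887) = 0.132460.
d = 0.228864 + 0.132460 = 0.361324.
Under a molecular clock d = 2μt, so t = d/(2μ) = 0.361324 / (2 × 1.5 × 10^-9) = 120.44 million years.

120.44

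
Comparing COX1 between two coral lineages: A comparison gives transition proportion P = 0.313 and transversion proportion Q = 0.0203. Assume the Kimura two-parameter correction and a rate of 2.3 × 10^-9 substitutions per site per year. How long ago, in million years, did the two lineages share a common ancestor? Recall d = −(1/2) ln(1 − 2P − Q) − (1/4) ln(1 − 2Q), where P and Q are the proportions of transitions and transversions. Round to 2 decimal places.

115.22

Under the Kimura two-parameter model, d = −½ ln(1 − 2P − Q) − ¼ ln(1 − 2Q).
1 − 2P − Q = 0.3537, giving −½ ln(0.3537) = 0.519653.
1 − 2Q = 0.9594, giving −¼ ln(0.9594) = 0.010362.
d = 0.519653 + 0.010362 = 0.530015.
Under a molecular clock d = 2μt, so t = d/(2μ) = 0.530015 / (2 × 2.3 × 10^-9) = 115.22 million years.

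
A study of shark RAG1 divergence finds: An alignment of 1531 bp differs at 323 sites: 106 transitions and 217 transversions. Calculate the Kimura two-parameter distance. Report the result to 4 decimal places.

0.2477

P = 106/1531 ≈ 0.069236 and Q = 217/1531 ≈ 0.141737.
Under the Kimura two-parameter model, d = −½ ln(1 − 2P − Q) − ¼ ln(1 − 2Q).
1 − 2P − Q = 0.719791, giving −½ ln(0.719791) = 0.164397.
1 − 2Q = 0.716526, giving −¼ ln(0.716526) = 0.083335.
d = 0.164397 + 0.083335 = 0.247732.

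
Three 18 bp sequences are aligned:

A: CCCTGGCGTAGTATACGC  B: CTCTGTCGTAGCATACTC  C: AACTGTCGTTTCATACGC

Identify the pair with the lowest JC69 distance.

A and B

A–B: 4/18 differ, p = 0.222, d = 0.264.
A–C: 6/18 differ, p = 0.333, d = 0.441.
B–C: 5/18 differ, p = 0.278, d = 0.347.
The smallest distance is between A and B.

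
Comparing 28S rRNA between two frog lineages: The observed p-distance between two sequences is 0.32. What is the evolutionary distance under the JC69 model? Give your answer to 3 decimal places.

d = −(3/4) ln(1 − 4p/3) = −0.75 ln(1 − 0.426667) = −0.75 ln(0.573333)
  = −0.75 × (-0.556289) = 0.417217 substitutions/site.

0.417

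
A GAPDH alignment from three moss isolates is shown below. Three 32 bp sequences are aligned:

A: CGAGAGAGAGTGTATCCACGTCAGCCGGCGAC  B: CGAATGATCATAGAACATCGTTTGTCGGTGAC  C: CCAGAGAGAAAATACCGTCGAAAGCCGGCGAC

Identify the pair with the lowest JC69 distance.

A–B: 14/32 differ, p = 0.438, d = 0.657.
A–C: 9/32 differ, p = 0.281, d = 0.353.
B–C: 14/32 differ, p = 0.438, d = 0.657.
The smallest distance is between A and C.

A and C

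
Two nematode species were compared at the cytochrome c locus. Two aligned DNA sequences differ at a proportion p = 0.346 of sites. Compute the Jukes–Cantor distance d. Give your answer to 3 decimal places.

0.464

d = −(3/4) ln(1 − 4p/3) = −0.75 ln(1 − 0.461333) = −0.75 ln(0.538667)
  = −0.75 × (-0.618658) = 0.463994 substitutions/site.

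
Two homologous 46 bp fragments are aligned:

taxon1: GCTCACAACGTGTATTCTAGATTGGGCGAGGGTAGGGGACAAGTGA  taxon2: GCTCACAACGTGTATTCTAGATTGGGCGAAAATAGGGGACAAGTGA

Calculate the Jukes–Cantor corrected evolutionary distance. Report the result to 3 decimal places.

The sequences differ at 3 of 46 sites (30, 31, 32), so p = 3/46 ≈ 0.065217.
d = −(3/4) ln(1 − 4p/3) = −0.75 ln(1 − 0.086956) = −0.75 ln(0.913044)
  = −0.75 × (-0.090971) = 0.068228 substitutions/site.

0.068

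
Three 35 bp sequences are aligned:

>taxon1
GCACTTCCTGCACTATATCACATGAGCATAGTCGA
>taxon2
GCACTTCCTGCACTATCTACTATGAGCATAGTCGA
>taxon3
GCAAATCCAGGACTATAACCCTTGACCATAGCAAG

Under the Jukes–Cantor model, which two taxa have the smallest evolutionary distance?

taxon1–taxon2: 4/35 differ, p = 0.114, d = 0.124.
taxon1–taxon3: 12/35 differ, p = 0.343, d = 0.458.
taxon2–taxon3: 14/35 differ, p = 0.400, d = 0.572.
The smallest distance is between taxon1 and taxon2.

taxon1 and taxon2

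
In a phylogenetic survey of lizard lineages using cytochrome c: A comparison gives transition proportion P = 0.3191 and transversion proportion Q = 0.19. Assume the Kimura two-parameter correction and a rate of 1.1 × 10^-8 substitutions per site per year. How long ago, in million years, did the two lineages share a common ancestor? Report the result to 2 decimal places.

Under the Kimura two-parameter model, d = −½ ln(1 − 2P − Q) − ¼ ln(1 − 2Q).
1 − 2P − Q = 0.1718, giving −½ ln(0.1718) = 0.880712.
1 − 2Q = 0.62, giving −¼ ln(0.62) = 0.119509.
d = 0.880712 + 0.119509 = 1.000221.
Under a molecular clock d = 2μt, so t = d/(2μ) = 1.000221 / (2 × 1.1 × 10^-8) = 45.46 million years.

45.46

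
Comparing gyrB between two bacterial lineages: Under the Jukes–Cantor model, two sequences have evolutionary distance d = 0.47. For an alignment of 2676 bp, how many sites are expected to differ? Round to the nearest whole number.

935

Invert JC69: p = (3/4)(1 − e^(−4d/3)) = 0.75 × (1 − e^(-0.626667)) = 0.75 × (1 − 0.534370) = 0.349223.
Expected differing sites = pL ≈ 0.349223 × 2676 = 934.520748 ≈ 935.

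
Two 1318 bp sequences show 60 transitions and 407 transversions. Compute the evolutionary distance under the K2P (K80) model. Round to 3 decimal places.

0.496

P = 60/1318 ≈ 0.045524 and Q = 407/1318 ≈ 0.308801.
Under the Kimura two-parameter model, d = −½ ln(1 − 2P − Q) − ¼ ln(1 − 2Q).
1 − 2P − Q = 0.600151, giving −½ ln(0.600151) = 0.255287.
1 − 2Q = 0.382398, giving −¼ ln(0.382398) = 0.240323.
d = 0.255287 + 0.240323 = 0.495610.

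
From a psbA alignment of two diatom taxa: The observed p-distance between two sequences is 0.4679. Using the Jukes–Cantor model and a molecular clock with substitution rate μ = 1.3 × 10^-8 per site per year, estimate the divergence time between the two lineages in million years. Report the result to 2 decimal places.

28.21

d = −(3/4) ln(1 − 4p/3) = −0.75 ln(1 − 0.623867) = −0.75 ln(0.376133)
  = −0.75 × (-0.977812) = 0.733359 substitutions/site.
Under a molecular clock d = 2μt, so t = d/(2μ) = 0.733359 / (2 × 1.3 × 10^-8) = 28.21 million years.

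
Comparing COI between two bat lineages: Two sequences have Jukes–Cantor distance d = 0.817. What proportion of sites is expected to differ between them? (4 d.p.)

0.4977

p = (3/4)(1 − e^(−4d/3)) = 0.75 × (1 − e^(-1.089333)) = 0.75 × (1 − 0.336441) = 0.497669.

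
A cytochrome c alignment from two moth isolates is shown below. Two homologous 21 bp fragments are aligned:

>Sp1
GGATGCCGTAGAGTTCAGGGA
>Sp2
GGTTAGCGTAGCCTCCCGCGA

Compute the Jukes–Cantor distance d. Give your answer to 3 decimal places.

The sequences differ at 8 of 21 sites (3, 5, 6, 12, 13, 15, 17, 19), so p = 8/21 ≈ 0.380952.
d = −(3/4) ln(1 − 4p/3) = −0.75 ln(1 − 0.507936) = −0.75 ln(0.492064)
  = −0.75 × (-0.709146) = 0.531860 substitutions/site.

0.532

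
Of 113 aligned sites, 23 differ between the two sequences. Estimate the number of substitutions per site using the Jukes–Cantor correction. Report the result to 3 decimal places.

p = 23/113 ≈ 0.20354.
d = −(3/4) ln(1 − 4p/3) = −0.75 ln(1 − 0.271387) = −0.75 ln(0.728613)
  = −0.75 × (-0.316613) = 0.237460 substitutions/site.

0.237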